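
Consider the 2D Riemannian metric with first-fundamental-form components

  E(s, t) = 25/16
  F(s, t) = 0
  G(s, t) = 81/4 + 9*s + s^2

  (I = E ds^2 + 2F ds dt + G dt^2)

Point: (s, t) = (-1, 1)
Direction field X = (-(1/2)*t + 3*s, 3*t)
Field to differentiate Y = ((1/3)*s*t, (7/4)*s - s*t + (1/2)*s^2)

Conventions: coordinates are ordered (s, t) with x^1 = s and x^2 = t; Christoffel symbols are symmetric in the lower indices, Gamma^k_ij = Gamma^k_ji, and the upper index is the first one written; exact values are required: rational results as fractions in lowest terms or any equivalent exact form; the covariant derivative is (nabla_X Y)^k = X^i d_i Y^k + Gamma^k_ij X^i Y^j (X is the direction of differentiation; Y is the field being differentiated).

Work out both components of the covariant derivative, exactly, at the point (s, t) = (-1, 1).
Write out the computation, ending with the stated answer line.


E = 25/16, F = 0, G = 49/4 at the point
E_s = 0, E_t = 0, F_s = 0, F_t = 0, G_s = 7, G_t = 0
EG - F^2 = 1225/64;  g^inv = (64/1225) * [[49/4, 0], [0, 25/16]]
first-kind symbols [ij,l] = (1/2)(d_i g_jl + d_j g_il - d_l g_ij): [ss,s] = E_s/2 = 0, [ss,t] = F_s - E_t/2 = 0, [st,s] = E_t/2 = 0, [st,t] = G_s/2 = 7/2, [tt,s] = F_t - G_s/2 = -7/2, [tt,t] = G_t/2 = 0
Gamma^s_ij = (G*[ij,s] - F*[ij,t])/(EG - F^2), Gamma^t_ij = (E*[ij,t] - F*[ij,s])/(EG - F^2)
Gamma_sss = 0, Gamma_sst = 0, Gamma_stt = -56/25, Gamma_tss = 0, Gamma_tst = 2/7, Gamma_ttt = 0
X = (-7/2, 3), Y = (-1/3, -1/4) at the point

Answer: (nabla_X Y)^s = -73/150, (nabla_X Y)^t = 215/56


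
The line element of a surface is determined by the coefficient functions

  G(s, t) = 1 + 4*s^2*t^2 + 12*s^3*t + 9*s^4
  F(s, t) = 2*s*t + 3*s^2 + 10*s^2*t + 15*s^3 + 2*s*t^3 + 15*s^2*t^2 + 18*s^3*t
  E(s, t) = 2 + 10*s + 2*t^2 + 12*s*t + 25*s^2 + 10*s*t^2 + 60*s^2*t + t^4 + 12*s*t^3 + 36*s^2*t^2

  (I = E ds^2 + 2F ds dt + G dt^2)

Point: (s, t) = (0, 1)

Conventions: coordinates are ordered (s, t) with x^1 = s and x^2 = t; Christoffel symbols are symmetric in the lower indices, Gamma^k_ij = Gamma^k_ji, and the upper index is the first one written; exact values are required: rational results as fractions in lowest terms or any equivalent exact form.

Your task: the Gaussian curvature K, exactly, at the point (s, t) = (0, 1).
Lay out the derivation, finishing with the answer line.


E = 5, F = 0, G = 1, EG - F^2 = 5 at the point
E_s = 44, E_t = 8, F_s = 4, F_t = 0, G_s = 0, G_t = 0
E_tt = 16, F_st = 8, G_ss = 8
Evaluate Brioschi's two determinant matrices M1, M2 and divide by (EG - F^2)^2.
M1 = [[-E_tt/2 + F_st - G_ss/2, E_s/2, F_s - E_t/2], [F_t - G_s/2, E, F], [G_t/2, F, G]] = [[-4, 22, 0], [0, 5, 0], [0, 0, 1]]; det M1 = -20
M2 = [[0, E_t/2, G_s/2], [E_t/2, E, F], [G_s/2, F, G]] = [[0, 4, 0], [4, 5, 0], [0, 0, 1]]; det M2 = -16
det M1 - det M2 = -4; K = -4 / (5)^2 = -4/25

Answer: K = -4/25


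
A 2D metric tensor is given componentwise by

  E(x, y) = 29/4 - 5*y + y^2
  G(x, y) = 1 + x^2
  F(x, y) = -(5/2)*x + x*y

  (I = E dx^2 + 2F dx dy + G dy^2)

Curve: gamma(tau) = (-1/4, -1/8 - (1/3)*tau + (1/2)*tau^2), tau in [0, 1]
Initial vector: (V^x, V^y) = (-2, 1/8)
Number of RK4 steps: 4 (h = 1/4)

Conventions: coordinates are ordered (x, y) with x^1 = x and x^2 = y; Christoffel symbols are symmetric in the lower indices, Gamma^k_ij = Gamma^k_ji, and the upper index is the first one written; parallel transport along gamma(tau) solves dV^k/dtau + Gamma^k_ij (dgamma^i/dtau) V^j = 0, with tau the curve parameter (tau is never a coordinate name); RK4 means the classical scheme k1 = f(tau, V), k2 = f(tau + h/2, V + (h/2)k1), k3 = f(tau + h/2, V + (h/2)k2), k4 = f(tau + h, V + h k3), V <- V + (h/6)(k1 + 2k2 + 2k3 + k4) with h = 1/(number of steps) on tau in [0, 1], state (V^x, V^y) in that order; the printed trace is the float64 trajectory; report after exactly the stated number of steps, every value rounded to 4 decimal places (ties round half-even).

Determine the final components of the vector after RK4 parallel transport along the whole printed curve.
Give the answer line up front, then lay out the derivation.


Answer: V^x = -2.1159, V^y = 0.1136

gamma'(tau) = (0, -1/3 + tau); f(tau, V)^k = -Gamma^k_ij(gamma(tau)) gamma'^i(tau) V^j; h = 1/4; intermediate values shown to 6 dp
curve data and Christoffel symbols at the stage parameters:
  tau = 0.000000: gamma = (-0.250000, -0.125000), gamma' = (0.000000, -0.333333); Gamma_xxx = 0.000000, Gamma_xxy = -0.330059, Gamma_xyy = 0.000000, Gamma_yxx = 0.000000, Gamma_yxy = -0.031434, Gamma_yyy = 0.000000
  tau = 0.125000: gamma = (-0.250000, -0.158854), gamma' = (0.000000, -0.208333); Gamma_xxx = 0.000000, Gamma_xxy = -0.326962, Gamma_xyy = 0.000000, Gamma_yxx = 0.000000, Gamma_yxy = -0.030743, Gamma_yyy = 0.000000
  tau = 0.250000: gamma = (-0.250000, -0.177083), gamma' = (0.000000, -0.083333); Gamma_xxx = 0.000000, Gamma_xxy = -0.325312, Gamma_xyy = 0.000000, Gamma_yxx = 0.000000, Gamma_yxy = -0.030379, Gamma_yyy = 0.000000
  tau = 0.375000: gamma = (-0.250000, -0.179688), gamma' = (0.000000, 0.041667); Gamma_xxx = 0.000000, Gamma_xxy = -0.325078, Gamma_xyy = 0.000000, Gamma_yxx = 0.000000, Gamma_yxy = -0.030328, Gamma_yyy = 0.000000
  tau = 0.500000: gamma = (-0.250000, -0.166667), gamma' = (0.000000, 0.166667); Gamma_xxx = 0.000000, Gamma_xxy = -0.326253, Gamma_xyy = 0.000000, Gamma_yxx = 0.000000, Gamma_yxy = -0.030586, Gamma_yyy = 0.000000
  tau = 0.625000: gamma = (-0.250000, -0.138021), gamma' = (0.000000, 0.291667); Gamma_xxx = 0.000000, Gamma_xxy = -0.328862, Gamma_xyy = 0.000000, Gamma_yxx = 0.000000, Gamma_yxy = -0.031166, Gamma_yyy = 0.000000
  tau = 0.750000: gamma = (-0.250000, -0.093750), gamma' = (0.000000, 0.416667); Gamma_xxx = 0.000000, Gamma_xxy = -0.332957, Gamma_xyy = 0.000000, Gamma_yxx = 0.000000, Gamma_yxy = -0.032092, Gamma_yyy = 0.000000
  tau = 0.875000: gamma = (-0.250000, -0.033854), gamma' = (0.000000, 0.541667); Gamma_xxx = 0.000000, Gamma_xxy = -0.338619, Gamma_xyy = 0.000000, Gamma_yxx = 0.000000, Gamma_yxy = -0.033409, Gamma_yyy = 0.000000
  tau = 1.000000: gamma = (-0.250000, 0.041667), gamma' = (0.000000, 0.666667); Gamma_xxx = 0.000000, Gamma_xxy = -0.345957, Gamma_xyy = 0.000000, Gamma_yxx = 0.000000, Gamma_yxy = -0.035182, Gamma_yyy = 0.000000
step 0: V^x = -2.0000, V^y = 0.1250
step 1: k1 = (0.220039, 0.020956), k2 = (0.134360, 0.012633), k3 = (0.135090, 0.012702), k4 = (0.053303, 0.004978); V <- V + (h/6)(k1 + 2k2 + 2k3 + k4): V^x = -1.9662, V^y = 0.1282
step 2: k1 = (0.053301, 0.004978), k2 = (-0.026541, -0.002476), k3 = (-0.026676, -0.002489), k4 = (-0.107273, -0.010057); V <- V + (h/6)(k1 + 2k2 + 2k3 + k4): V^x = -1.9728, V^y = 0.1276
step 3: k1 = (-0.107274, -0.010057), k2 = (-0.190518, -0.018055), k3 = (-0.191516, -0.018150), k4 = (-0.280339, -0.027021); V <- V + (h/6)(k1 + 2k2 + 2k3 + k4): V^x = -2.0208, V^y = 0.1230
step 4: k1 = (-0.280354, -0.027022), k2 = (-0.377084, -0.037205), k3 = (-0.379302, -0.037423), k4 = (-0.487949, -0.049622); V <- V + (h/6)(k1 + 2k2 + 2k3 + k4): V^x = -2.1159, V^y = 0.1136


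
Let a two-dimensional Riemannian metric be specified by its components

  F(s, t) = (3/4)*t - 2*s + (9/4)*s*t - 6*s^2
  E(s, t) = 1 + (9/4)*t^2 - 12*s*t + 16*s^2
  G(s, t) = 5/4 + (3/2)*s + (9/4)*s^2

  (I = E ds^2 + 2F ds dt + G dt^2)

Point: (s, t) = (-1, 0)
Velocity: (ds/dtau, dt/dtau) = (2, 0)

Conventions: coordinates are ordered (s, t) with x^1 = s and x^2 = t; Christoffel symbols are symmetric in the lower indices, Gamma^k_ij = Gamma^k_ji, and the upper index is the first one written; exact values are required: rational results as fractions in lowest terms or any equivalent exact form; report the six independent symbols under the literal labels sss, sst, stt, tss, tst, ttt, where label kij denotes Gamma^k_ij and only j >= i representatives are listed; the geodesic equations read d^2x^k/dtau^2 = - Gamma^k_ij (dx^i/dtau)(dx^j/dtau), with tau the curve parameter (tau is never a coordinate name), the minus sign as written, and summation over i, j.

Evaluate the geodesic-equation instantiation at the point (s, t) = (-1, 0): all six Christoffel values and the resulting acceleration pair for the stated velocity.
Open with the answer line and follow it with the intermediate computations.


Answer: Gamma_sss = -8/9, Gamma_sst = 1/3, Gamma_stt = 0, Gamma_tss = 2/9, Gamma_tst = -1/12, Gamma_ttt = 0; accelerations (d^2s/dtau^2, d^2t/dtau^2) = (32/9, -8/9)

E = 17, F = -4, G = 2 at the point
E_s = -32, E_t = 12, F_s = 10, F_t = -3/2, G_s = -3, G_t = 0
EG - F^2 = 18;  g^inv = (1/18) * [[2, 4], [4, 17]]
first-kind symbols [ij,l] = (1/2)(d_i g_jl + d_j g_il - d_l g_ij): [ss,s] = E_s/2 = -16, [ss,t] = F_s - E_t/2 = 4, [st,s] = E_t/2 = 6, [st,t] = G_s/2 = -3/2, [tt,s] = F_t - G_s/2 = 0, [tt,t] = G_t/2 = 0
Gamma^s_ij = (G*[ij,s] - F*[ij,t])/(EG - F^2), Gamma^t_ij = (E*[ij,t] - F*[ij,s])/(EG - F^2)
Gamma_sss = -8/9, Gamma_sst = 1/3, Gamma_stt = 0, Gamma_tss = 2/9, Gamma_tst = -1/12, Gamma_ttt = 0
d^2s/dtau^2 = -(Gamma_sss*(2)^2 + 2*Gamma_sst*(2)*(0) + Gamma_stt*(0)^2) = 32/9
d^2t/dtau^2 = -(Gamma_tss*(2)^2 + 2*Gamma_tst*(2)*(0) + Gamma_ttt*(0)^2) = -8/9


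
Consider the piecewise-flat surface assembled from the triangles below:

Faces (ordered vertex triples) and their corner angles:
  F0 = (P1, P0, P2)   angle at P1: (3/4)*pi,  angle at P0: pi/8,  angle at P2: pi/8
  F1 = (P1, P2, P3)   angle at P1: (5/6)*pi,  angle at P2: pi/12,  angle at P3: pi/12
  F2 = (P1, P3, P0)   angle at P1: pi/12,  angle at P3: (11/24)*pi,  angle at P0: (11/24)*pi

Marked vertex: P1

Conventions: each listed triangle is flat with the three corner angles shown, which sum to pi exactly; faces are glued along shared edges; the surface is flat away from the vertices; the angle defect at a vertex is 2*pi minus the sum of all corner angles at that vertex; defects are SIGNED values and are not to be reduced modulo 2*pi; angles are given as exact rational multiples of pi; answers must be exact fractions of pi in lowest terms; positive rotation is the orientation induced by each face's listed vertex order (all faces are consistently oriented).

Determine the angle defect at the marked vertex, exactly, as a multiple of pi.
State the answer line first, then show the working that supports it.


Answer: defect(P1) = pi/3

Sum of corner angles at P1: (5/3)*pi
defect = 2*pi - (5/3)*pi


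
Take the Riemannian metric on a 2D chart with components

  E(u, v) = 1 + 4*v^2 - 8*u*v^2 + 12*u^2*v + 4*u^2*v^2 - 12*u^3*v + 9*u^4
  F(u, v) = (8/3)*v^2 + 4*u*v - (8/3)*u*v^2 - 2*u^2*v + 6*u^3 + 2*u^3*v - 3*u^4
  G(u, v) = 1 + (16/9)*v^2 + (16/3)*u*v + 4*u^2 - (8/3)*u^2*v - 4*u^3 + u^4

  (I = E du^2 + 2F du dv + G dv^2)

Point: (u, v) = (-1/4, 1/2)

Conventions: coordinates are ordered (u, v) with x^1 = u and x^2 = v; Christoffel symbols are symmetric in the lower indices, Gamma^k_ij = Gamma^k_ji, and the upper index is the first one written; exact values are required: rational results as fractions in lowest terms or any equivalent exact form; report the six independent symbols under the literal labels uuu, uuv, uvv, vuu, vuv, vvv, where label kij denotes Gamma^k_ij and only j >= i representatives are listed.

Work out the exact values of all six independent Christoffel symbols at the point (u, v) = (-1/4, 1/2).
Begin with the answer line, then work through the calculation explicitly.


Answer: Gamma_uuu = -828/709, Gamma_uuv = 828/709, Gamma_uvv = 2208/3545, Gamma_vuu = -60/709, Gamma_vuv = 60/709, Gamma_vvv = 32/709

E = 785/256, F = 115/768, G = 2329/2304 at the point
E_u = -115/16, E_v = 115/16, F_u = 10/3, F_v = 209/96, G_u = 25/48, G_v = 5/18
EG - F^2 = 3545/1152;  g^inv = (1152/3545) * [[2329/2304, -115/768], [-115/768, 785/256]]
first-kind symbols [ij,l] = (1/2)(d_i g_jl + d_j g_il - d_l g_ij): [uu,u] = E_u/2 = -115/32, [uu,v] = F_u - E_v/2 = -25/96, [uv,u] = E_v/2 = 115/32, [uv,v] = G_u/2 = 25/96, [vv,u] = F_v - G_u/2 = 23/12, [vv,v] = G_v/2 = 5/36
Gamma^u_ij = (G*[ij,u] - F*[ij,v])/(EG - F^2), Gamma^v_ij = (E*[ij,v] - F*[ij,u])/(EG - F^2)


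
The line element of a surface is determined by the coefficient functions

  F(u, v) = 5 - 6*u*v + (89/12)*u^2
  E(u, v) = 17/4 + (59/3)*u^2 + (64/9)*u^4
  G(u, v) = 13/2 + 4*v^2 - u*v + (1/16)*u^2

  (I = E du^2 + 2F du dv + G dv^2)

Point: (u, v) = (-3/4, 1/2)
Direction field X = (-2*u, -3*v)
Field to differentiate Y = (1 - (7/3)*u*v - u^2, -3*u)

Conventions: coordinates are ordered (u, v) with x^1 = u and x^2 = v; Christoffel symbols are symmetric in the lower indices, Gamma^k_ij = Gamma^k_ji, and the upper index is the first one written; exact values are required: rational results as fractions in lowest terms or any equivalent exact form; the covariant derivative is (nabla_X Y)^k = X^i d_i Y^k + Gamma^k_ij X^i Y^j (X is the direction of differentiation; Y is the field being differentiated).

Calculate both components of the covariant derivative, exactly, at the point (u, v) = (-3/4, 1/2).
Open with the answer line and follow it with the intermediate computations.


Answer: (nabla_X Y)^u = -905033/138656, (nabla_X Y)^v = -11808/4333

E = 281/16, F = 731/64, G = 2025/256 at the point
E_u = -83/2, E_v = 0, F_u = -113/8, F_v = 9/2, G_u = -19/32, G_v = 19/4
EG - F^2 = 4333/512;  g^inv = (512/4333) * [[2025/256, -731/64], [-731/64, 281/16]]
first-kind symbols [ij,l] = (1/2)(d_i g_jl + d_j g_il - d_l g_ij): [uu,u] = E_u/2 = -83/4, [uu,v] = F_u - E_v/2 = -113/8, [uv,u] = E_v/2 = 0, [uv,v] = G_u/2 = -19/64, [vv,u] = F_v - G_u/2 = 307/64, [vv,v] = G_v/2 = 19/8
Gamma^u_ij = (G*[ij,u] - F*[ij,v])/(EG - F^2), Gamma^v_ij = (E*[ij,v] - F*[ij,u])/(EG - F^2)
Gamma_uuu = -2869/8666, Gamma_uuv = 13889/34664, Gamma_uvv = 177227/138656, Gamma_vuu = -5666/4333, Gamma_vuv = -5339/8666, Gamma_vvv = -53569/34664
X = (3/2, -3/2), Y = (21/16, 9/4) at the point


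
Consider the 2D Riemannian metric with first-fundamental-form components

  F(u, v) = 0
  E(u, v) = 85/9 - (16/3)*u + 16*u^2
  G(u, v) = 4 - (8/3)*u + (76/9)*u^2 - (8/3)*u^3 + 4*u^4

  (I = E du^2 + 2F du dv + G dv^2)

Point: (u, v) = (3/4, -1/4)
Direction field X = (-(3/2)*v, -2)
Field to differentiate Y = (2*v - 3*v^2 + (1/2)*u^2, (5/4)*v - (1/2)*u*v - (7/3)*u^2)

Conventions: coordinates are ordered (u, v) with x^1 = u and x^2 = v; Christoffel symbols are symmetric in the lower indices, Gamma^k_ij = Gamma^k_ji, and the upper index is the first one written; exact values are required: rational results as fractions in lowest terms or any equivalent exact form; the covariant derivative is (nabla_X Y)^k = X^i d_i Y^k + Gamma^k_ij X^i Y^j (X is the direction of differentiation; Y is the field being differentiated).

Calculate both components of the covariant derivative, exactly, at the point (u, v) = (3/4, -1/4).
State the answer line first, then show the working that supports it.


Answer: (nabla_X Y)^u = -135047/16640, (nabla_X Y)^v = -1615/576

E = 130/9, F = 0, G = 441/64 at the point
E_u = 56/3, E_v = 0, F_u = 0, F_v = 0, G_u = 49/4, G_v = 0
EG - F^2 = 3185/32;  g^inv = (32/3185) * [[441/64, 0], [0, 130/9]]
first-kind symbols [ij,l] = (1/2)(d_i g_jl + d_j g_il - d_l g_ij): [uu,u] = E_u/2 = 28/3, [uu,v] = F_u - E_v/2 = 0, [uv,u] = E_v/2 = 0, [uv,v] = G_u/2 = 49/8, [vv,u] = F_v - G_u/2 = -49/8, [vv,v] = G_v/2 = 0
Gamma^u_ij = (G*[ij,u] - F*[ij,v])/(EG - F^2), Gamma^v_ij = (E*[ij,v] - F*[ij,u])/(EG - F^2)
Gamma_uuu = 42/65, Gamma_uuv = 0, Gamma_uvv = -441/1040, Gamma_vuu = 0, Gamma_vuv = 8/9, Gamma_vvv = 0
X = (3/8, -2), Y = (-13/32, -49/32) at the point


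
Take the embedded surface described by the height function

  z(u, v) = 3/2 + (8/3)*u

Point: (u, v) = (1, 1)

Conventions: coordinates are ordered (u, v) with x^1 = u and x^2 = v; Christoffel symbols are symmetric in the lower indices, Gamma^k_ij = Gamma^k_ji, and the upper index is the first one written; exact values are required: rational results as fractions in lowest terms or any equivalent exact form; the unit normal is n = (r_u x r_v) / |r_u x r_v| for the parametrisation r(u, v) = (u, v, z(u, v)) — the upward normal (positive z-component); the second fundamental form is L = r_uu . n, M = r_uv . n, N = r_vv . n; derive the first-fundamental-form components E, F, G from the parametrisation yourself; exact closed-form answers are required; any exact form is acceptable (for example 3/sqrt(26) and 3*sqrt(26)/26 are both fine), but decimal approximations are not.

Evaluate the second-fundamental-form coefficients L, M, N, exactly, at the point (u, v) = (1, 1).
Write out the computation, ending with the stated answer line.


z_u = 8/3, z_v = 0, z_uu = 0, z_uv = 0, z_vv = 0
E = 73/9, F = 0, G = 1; answer radicand W^2 = 73/9
unnormalised second-form numerators: l = 0, m = 0, n = 0; L = l/sqrt(73/9), and similarly M = m/sqrt(W^2), N = n/sqrt(W^2)

Answer: L = 0, M = 0, N = 0


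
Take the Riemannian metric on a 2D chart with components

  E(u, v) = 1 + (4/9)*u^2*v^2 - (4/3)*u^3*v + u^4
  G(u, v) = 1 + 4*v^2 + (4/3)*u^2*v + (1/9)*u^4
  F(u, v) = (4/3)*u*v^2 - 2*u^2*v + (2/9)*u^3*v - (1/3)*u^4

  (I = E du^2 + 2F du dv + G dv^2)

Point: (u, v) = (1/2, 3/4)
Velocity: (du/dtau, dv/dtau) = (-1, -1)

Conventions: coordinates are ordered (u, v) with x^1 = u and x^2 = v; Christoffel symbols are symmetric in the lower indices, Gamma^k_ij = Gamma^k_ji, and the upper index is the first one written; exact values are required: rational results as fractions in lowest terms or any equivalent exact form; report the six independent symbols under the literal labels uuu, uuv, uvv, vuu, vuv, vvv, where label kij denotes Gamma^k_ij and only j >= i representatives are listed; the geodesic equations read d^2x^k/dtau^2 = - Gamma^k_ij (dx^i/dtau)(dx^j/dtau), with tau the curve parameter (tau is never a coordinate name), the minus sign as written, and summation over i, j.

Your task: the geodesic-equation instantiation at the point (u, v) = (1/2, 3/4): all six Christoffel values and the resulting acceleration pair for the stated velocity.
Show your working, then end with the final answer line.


E = 1, F = 0, G = 505/144 at the point
E_u = 0, E_v = 0, F_u = -19/24, F_v = 19/36, G_u = 19/18, G_v = 19/3
EG - F^2 = 505/144;  g^inv = (144/505) * [[505/144, 0], [0, 1]]
first-kind symbols [ij,l] = (1/2)(d_i g_jl + d_j g_il - d_l g_ij): [uu,u] = E_u/2 = 0, [uu,v] = F_u - E_v/2 = -19/24, [uv,u] = E_v/2 = 0, [uv,v] = G_u/2 = 19/36, [vv,u] = F_v - G_u/2 = 0, [vv,v] = G_v/2 = 19/6
Gamma^u_ij = (G*[ij,u] - F*[ij,v])/(EG - F^2), Gamma^v_ij = (E*[ij,v] - F*[ij,u])/(EG - F^2)
Gamma_uuu = 0, Gamma_uuv = 0, Gamma_uvv = 0, Gamma_vuu = -114/505, Gamma_vuv = 76/505, Gamma_vvv = 456/505
d^2u/dtau^2 = -(Gamma_uuu*(-1)^2 + 2*Gamma_uuv*(-1)*(-1) + Gamma_uvv*(-1)^2) = 0
d^2v/dtau^2 = -(Gamma_vuu*(-1)^2 + 2*Gamma_vuv*(-1)*(-1) + Gamma_vvv*(-1)^2) = -494/505

Answer: Gamma_uuu = 0, Gamma_uuv = 0, Gamma_uvv = 0, Gamma_vuu = -114/505, Gamma_vuv = 76/505, Gamma_vvv = 456/505; accelerations (d^2u/dtau^2, d^2v/dtau^2) = (0, -494/505)


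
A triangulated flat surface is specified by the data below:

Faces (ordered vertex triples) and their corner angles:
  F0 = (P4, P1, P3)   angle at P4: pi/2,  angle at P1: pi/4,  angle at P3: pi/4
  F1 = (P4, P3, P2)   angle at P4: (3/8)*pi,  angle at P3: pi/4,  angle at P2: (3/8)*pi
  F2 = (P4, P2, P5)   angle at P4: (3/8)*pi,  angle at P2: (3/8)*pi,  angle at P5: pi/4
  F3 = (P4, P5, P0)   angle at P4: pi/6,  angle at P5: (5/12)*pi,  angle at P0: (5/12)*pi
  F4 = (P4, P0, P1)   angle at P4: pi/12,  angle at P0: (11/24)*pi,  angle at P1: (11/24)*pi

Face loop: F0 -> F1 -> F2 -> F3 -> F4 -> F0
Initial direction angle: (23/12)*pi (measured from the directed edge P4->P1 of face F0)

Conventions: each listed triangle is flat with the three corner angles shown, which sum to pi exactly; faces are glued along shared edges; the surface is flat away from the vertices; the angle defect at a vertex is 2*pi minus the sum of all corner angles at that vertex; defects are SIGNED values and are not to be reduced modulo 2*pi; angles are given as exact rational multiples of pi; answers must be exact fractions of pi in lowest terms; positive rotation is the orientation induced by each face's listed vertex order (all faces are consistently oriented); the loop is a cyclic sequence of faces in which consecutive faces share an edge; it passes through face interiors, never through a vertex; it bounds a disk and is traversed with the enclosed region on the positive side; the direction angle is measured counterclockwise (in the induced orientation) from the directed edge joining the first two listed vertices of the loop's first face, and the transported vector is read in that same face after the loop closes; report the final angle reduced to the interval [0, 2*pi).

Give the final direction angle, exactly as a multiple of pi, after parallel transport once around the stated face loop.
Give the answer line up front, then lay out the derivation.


Answer: final direction angle = (5/12)*pi

enclosed vertex P4: corner angles sum to (3/2)*pi, defect = 2*pi - (3/2)*pi = pi/2
holonomy = initial angle + sum of enclosed defects (mod 2*pi), positive in the induced orientation
final angle = (23/12)*pi + pi/2 = (5/12)*pi (mod 2*pi)


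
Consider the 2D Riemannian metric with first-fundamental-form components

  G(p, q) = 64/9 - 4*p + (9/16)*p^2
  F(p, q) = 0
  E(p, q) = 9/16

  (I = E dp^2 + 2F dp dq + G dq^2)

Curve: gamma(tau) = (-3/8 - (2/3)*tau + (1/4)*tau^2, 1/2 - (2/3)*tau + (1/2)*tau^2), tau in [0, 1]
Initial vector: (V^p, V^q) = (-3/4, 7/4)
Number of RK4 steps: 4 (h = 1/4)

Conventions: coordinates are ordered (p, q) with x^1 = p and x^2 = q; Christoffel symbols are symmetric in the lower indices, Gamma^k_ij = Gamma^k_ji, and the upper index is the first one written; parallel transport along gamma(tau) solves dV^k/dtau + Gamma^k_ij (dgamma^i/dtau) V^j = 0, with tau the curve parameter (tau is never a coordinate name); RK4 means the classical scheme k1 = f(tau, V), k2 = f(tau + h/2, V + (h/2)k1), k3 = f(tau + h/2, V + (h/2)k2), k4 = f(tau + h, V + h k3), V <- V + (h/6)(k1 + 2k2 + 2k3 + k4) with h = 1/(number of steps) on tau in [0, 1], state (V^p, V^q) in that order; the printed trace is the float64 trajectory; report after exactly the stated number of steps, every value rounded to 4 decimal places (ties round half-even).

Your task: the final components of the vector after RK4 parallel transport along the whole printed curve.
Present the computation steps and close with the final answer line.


gamma'(tau) = (-2/3 + (1/2)*tau, -2/3 + tau); f(tau, V)^k = -Gamma^k_ij(gamma(tau)) gamma'^i(tau) V^j; h = 1/4; intermediate values shown to 6 dp
curve data and Christoffel symbols at the stage parameters:
  tau = 0.000000: gamma = (-0.375000, 0.500000), gamma' = (-0.666667, -0.666667); Gamma_ppp = 0.000000, Gamma_ppq = 0.000000, Gamma_pqq = 3.930556, Gamma_qpp = 0.000000, Gamma_qpq = -0.254417, Gamma_qqq = 0.000000
  tau = 0.125000: gamma = (-0.454427, 0.424479), gamma' = (-0.604167, -0.541667); Gamma_ppp = 0.000000, Gamma_ppq = 0.000000, Gamma_pqq = 4.009983, Gamma_qpp = 0.000000, Gamma_qpq = -0.249378, Gamma_qqq = 0.000000
  tau = 0.250000: gamma = (-0.526042, 0.364583), gamma' = (-0.541667, -0.416667); Gamma_ppp = 0.000000, Gamma_ppq = 0.000000, Gamma_pqq = 4.081597, Gamma_qpp = 0.000000, Gamma_qpq = -0.245002, Gamma_qqq = 0.000000
  tau = 0.375000: gamma = (-0.589844, 0.320312), gamma' = (-0.479167, -0.291667); Gamma_ppp = 0.000000, Gamma_ppq = 0.000000, Gamma_pqq = 4.145399, Gamma_qpp = 0.000000, Gamma_qpq = -0.241231, Gamma_qqq = 0.000000
  tau = 0.500000: gamma = (-0.645833, 0.291667), gamma' = (-0.416667, -0.166667); Gamma_ppp = 0.000000, Gamma_ppq = 0.000000, Gamma_pqq = 4.201389, Gamma_qpp = 0.000000, Gamma_qpq = -0.238017, Gamma_qqq = 0.000000
  tau = 0.625000: gamma = (-0.694010, 0.278646), gamma' = (-0.354167, -0.041667); Gamma_ppp = 0.000000, Gamma_ppq = 0.000000, Gamma_pqq = 4.249566, Gamma_qpp = 0.000000, Gamma_qpq = -0.235318, Gamma_qqq = 0.000000
  tau = 0.750000: gamma = (-0.734375, 0.281250), gamma' = (-0.291667, 0.083333); Gamma_ppp = 0.000000, Gamma_ppq = 0.000000, Gamma_pqq = 4.289931, Gamma_qpp = 0.000000, Gamma_qpq = -0.233104, Gamma_qqq = 0.000000
  tau = 0.875000: gamma = (-0.766927, 0.299479), gamma' = (-0.229167, 0.208333); Gamma_ppp = 0.000000, Gamma_ppq = 0.000000, Gamma_pqq = 4.322483, Gamma_qpp = 0.000000, Gamma_qpq = -0.231349, Gamma_qqq = 0.000000
  tau = 1.000000: gamma = (-0.791667, 0.333333), gamma' = (-0.166667, 0.333333); Gamma_ppp = 0.000000, Gamma_ppq = 0.000000, Gamma_pqq = 4.347222, Gamma_qpp = 0.000000, Gamma_qpq = -0.230032, Gamma_qqq = 0.000000
step 0: V^p = -0.7500, V^q = 1.7500
step 1: k1 = (4.585648, -0.169611), k2 = (3.755078, -0.236589), k3 = (3.736893, -0.221304), k4 = (2.882074, -0.243706); V <- V + (h/6)(k1 + 2k2 + 2k3 + k4): V^p = 0.1855, V^q = 1.6946
step 2: k1 = (2.881983, -0.243827), k2 = (2.012072, -0.230756), k3 = (2.014048, -0.223294), k4 = (1.147537, -0.189858); V <- V + (h/6)(k1 + 2k2 + 2k3 + k4): V^p = 0.6889, V^q = 1.6387
step 3: k1 = (1.147478, -0.189845), k2 = (0.285957, -0.142757), k3 = (0.286999, -0.142191), k4 = (-0.573122, -0.094221); V <- V + (h/6)(k1 + 2k2 + 2k3 + k4): V^p = 0.7606, V^q = 1.6031
step 4: k1 = (-0.573110, -0.094220), k2 = (-1.433041, -0.051165), k3 = (-1.437888, -0.056631), k4 = (-2.302541, -0.030164); V <- V + (h/6)(k1 + 2k2 + 2k3 + k4): V^p = 0.4015, V^q = 1.5890

Answer: V^p = 0.4015, V^q = 1.5890


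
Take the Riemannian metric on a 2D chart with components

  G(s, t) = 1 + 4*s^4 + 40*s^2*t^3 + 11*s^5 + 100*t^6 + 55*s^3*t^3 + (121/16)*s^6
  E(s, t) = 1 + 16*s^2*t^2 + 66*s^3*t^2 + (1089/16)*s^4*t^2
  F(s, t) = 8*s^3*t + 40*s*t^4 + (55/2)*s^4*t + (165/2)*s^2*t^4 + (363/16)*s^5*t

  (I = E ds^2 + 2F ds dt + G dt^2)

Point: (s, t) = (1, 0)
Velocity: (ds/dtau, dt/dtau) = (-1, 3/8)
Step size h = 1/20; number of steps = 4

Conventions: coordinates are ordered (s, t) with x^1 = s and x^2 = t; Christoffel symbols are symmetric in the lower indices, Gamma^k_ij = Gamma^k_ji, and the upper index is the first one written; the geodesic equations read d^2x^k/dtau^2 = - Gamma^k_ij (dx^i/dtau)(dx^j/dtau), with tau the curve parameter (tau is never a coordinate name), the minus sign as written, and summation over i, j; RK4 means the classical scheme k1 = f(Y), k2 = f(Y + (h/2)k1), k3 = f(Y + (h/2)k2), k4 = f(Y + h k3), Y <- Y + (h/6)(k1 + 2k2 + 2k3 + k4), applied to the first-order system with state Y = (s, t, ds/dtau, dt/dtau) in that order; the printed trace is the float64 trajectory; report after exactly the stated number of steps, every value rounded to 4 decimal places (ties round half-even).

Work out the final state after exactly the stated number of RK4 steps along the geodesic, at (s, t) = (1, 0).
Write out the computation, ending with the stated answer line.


f(Y) = (ds/dtau, dt/dtau, -Gamma^s_ij Y'^i Y'^j, -Gamma^t_ij Y'^i Y'^j) with the Gammas evaluated at the stage position; h = 0.050000; intermediate values shown to 6 dp
step 0: s = 1.0000, t = 0.0000, ds/dtau = -1.0000, dt/dtau = 0.3750
step 1:
  k1: at (s, t) = (1.000000, 0.000000), (ds/dtau, dt/dtau) = (-1.000000, 0.375000); Gamma_sss = 0.000000, Gamma_sst = 0.000000, Gamma_stt = 0.000000, Gamma_tss = 0.000000, Gamma_tst = 2.469496, Gamma_ttt = 0.000000; k1 = (-1.000000, 0.375000, 0.000000, 1.852122)
  k2: at (s, t) = (0.975000, 0.009375), (ds/dtau, dt/dtau) = (-1.000000, 0.421303); Gamma_sss = 0.000996, Gamma_sst = 0.062103, Gamma_stt = 0.000014, Gamma_tss = 0.040260, Gamma_tst = 2.510425, Gamma_ttt = 0.000564; k2 = (-1.000000, 0.421303, 0.051330, 2.074939)
  k3: at (s, t) = (0.975000, 0.010533), (ds/dtau, dt/dtau) = (-0.998717, 0.426873); Gamma_sss = 0.001257, Gamma_sst = 0.069760, Gamma_stt = 0.000020, Gamma_tss = 0.045225, Gamma_tst = 2.510040, Gamma_ttt = 0.000711; k3 = (-0.998717, 0.426873, 0.058224, 2.094951)
  k4: at (s, t) = (0.950064, 0.021344), (ds/dtau, dt/dtau) = (-0.997089, 0.479748); Gamma_sss = 0.005481, Gamma_sst = 0.146783, Gamma_stt = 0.000178, Gamma_tss = 0.095065, Gamma_tst = 2.545917, Gamma_ttt = 0.003094; k4 = (-0.997089, 0.479748, 0.134938, 2.340460)
  Y <- Y + (h/6)(k1 + 2k2 + 2k3 + k4): s = 0.9500, t = 0.0213, ds/dtau = -0.9970, dt/dtau = 0.4794
step 2:
  k1: at (s, t) = (0.950046, 0.021259), (ds/dtau, dt/dtau) = (-0.997050, 0.479436); Gamma_sss = 0.005438, Gamma_sst = 0.146210, Gamma_stt = 0.000176, Gamma_tss = 0.094693, Gamma_tst = 2.546012, Gamma_ttt = 0.003069; k1 = (-0.997050, 0.479436, 0.134337, 2.339257)
  k2: at (s, t) = (0.925119, 0.033245), (ds/dtau, dt/dtau) = (-0.993691, 0.537918); Gamma_sss = 0.014095, Gamma_sst = 0.236838, Gamma_stt = 0.000730, Gamma_tss = 0.153239, Gamma_tst = 2.574812, Gamma_ttt = 0.007933; k2 = (-0.993691, 0.537918, 0.239062, 2.598991)
  k3: at (s, t) = (0.925203, 0.034707), (ds/dtau, dt/dtau) = (-0.991073, 0.544411); Gamma_sss = 0.015348, Gamma_sst = 0.247040, Gamma_stt = 0.000829, Gamma_tss = 0.159842, Gamma_tst = 2.572828, Gamma_ttt = 0.008639; k3 = (-0.991073, 0.544411, 0.251260, 2.616783)
  k4: at (s, t) = (0.900492, 0.048480), (ds/dtau, dt/dtau) = (-0.984487, 0.610275); Gamma_sss = 0.031605, Gamma_sst = 0.355788, Gamma_stt = 0.002437, Gamma_tss = 0.230001, Gamma_tst = 2.589177, Gamma_ttt = 0.017738; k4 = (-0.984487, 0.610275, 0.395981, 2.881670)
  Y <- Y + (h/6)(k1 + 2k2 + 2k3 + k4): s = 0.9005, t = 0.0484, ds/dtau = -0.9845, dt/dtau = 0.6099
step 3:
  k1: at (s, t) = (0.900453, 0.048379), (ds/dtau, dt/dtau) = (-0.984458, 0.609874); Gamma_sss = 0.031479, Gamma_sst = 0.355097, Gamma_stt = 0.002423, Gamma_tss = 0.229553, Gamma_tst = 2.589424, Gamma_ttt = 0.017668; k1 = (-0.984458, 0.609874, 0.394987, 2.880310)
  k2: at (s, t) = (0.875842, 0.063626), (ds/dtau, dt/dtau) = (-0.974584, 0.681881); Gamma_sss = 0.057173, Gamma_sst = 0.478811, Gamma_stt = 0.005914, Gamma_tss = 0.309311, Gamma_tst = 2.590429, Gamma_ttt = 0.031998; k2 = (-0.974584, 0.681881, 0.579335, 3.134276)
  k3: at (s, t) = (0.876089, 0.065426), (ds/dtau, dt/dtau) = (-0.969975, 0.688231); Gamma_sss = 0.060303, Gamma_sst = 0.491254, Gamma_stt = 0.006413, Gamma_tss = 0.317373, Gamma_tst = 2.585448, Gamma_ttt = 0.033753; k3 = (-0.969975, 0.688231, 0.596115, 3.137327)
  k4: at (s, t) = (0.851955, 0.082790), (ds/dtau, dt/dtau) = (-0.954652, 0.766740); Gamma_sss = 0.100450, Gamma_sst = 0.631328, Gamma_stt = 0.013817, Gamma_tss = 0.407777, Gamma_tst = 2.562882, Gamma_ttt = 0.056088; k4 = (-0.954652, 0.766740, 0.824558, 3.347300)
  Y <- Y + (h/6)(k1 + 2k2 + 2k3 + k4): s = 0.8519, t = 0.0827, ds/dtau = -0.9547, dt/dtau = 0.7663
step 4:
  k1: at (s, t) = (0.851885, 0.082686), (ds/dtau, dt/dtau) = (-0.954705, 0.766297); Gamma_sss = 0.100228, Gamma_sst = 0.630687, Gamma_stt = 0.013770, Gamma_tss = 0.407358, Gamma_tst = 2.563309, Gamma_ttt = 0.055964; k1 = (-0.954705, 0.766297, 0.823365, 3.346415)
  k2: at (s, t) = (0.828017, 0.101843), (ds/dtau, dt/dtau) = (-0.934120, 0.849957); Gamma_sss = 0.156543, Gamma_sst = 0.780489, Gamma_stt = 0.027079, Gamma_tss = 0.504395, Gamma_tst = 2.514808, Gamma_ttt = 0.087252; k2 = (-0.934120, 0.849957, 1.083199, 3.490169)
  k3: at (s, t) = (0.828532, 0.103935), (ds/dtau, dt/dtau) = (-0.927625, 0.853551); Gamma_sss = 0.162239, Gamma_sst = 0.793033, Gamma_stt = 0.028627, Gamma_tss = 0.512628, Gamma_tst = 2.505761, Gamma_ttt = 0.090454; k3 = (-0.927625, 0.853551, 1.095347, 3.460988)
  k4: at (s, t) = (0.805504, 0.125363), (ds/dtau, dt/dtau) = (-0.899937, 0.939346); Gamma_sss = 0.239149, Gamma_sst = 0.946044, Gamma_stt = 0.052017, Gamma_tss = 0.612817, Gamma_tst = 2.424234, Gamma_ttt = 0.133293; k4 = (-0.899937, 0.939346, 1.359900, 3.484739)
  Y <- Y + (h/6)(k1 + 2k2 + 2k3 + k4): s = 0.8054, t = 0.1253, ds/dtau = -0.9002, dt/dtau = 0.9391

Answer: s = 0.8054, t = 0.1253, ds/dtau = -0.9002, dt/dtau = 0.9391


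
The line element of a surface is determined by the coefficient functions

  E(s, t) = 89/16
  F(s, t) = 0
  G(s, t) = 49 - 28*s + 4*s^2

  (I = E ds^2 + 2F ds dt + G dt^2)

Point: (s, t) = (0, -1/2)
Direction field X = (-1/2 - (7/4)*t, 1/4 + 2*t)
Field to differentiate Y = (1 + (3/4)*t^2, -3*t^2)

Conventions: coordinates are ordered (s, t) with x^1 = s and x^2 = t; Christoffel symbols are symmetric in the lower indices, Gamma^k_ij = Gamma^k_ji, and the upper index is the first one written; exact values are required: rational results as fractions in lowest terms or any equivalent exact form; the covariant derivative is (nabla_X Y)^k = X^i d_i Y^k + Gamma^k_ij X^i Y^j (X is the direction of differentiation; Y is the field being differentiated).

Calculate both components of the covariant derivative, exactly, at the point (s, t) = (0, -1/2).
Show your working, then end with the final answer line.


E = 89/16, F = 0, G = 49 at the point
E_s = 0, E_t = 0, F_s = 0, F_t = 0, G_s = -28, G_t = 0
EG - F^2 = 4361/16;  g^inv = (16/4361) * [[49, 0], [0, 89/16]]
first-kind symbols [ij,l] = (1/2)(d_i g_jl + d_j g_il - d_l g_ij): [ss,s] = E_s/2 = 0, [ss,t] = F_s - E_t/2 = 0, [st,s] = E_t/2 = 0, [st,t] = G_s/2 = -14, [tt,s] = F_t - G_s/2 = 14, [tt,t] = G_t/2 = 0
Gamma^s_ij = (G*[ij,s] - F*[ij,t])/(EG - F^2), Gamma^t_ij = (E*[ij,t] - F*[ij,s])/(EG - F^2)
Gamma_sss = 0, Gamma_sst = 0, Gamma_stt = 224/89, Gamma_tss = 0, Gamma_tst = -2/7, Gamma_ttt = 0
X = (3/8, -3/4), Y = (19/16, -3/4) at the point

Answer: (nabla_X Y)^s = 2817/1424, (nabla_X Y)^t = -429/224


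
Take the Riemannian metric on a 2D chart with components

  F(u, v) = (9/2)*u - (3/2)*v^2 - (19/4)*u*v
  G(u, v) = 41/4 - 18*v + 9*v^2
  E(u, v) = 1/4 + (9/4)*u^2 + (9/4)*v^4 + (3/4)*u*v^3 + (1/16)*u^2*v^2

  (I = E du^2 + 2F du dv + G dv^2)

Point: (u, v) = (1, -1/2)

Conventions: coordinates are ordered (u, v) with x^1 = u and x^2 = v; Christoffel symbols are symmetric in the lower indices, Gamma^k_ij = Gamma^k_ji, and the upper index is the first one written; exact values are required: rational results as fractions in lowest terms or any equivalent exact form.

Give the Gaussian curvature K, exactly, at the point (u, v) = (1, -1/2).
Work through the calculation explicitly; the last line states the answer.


E = 41/16, F = 13/2, G = 43/2, EG - F^2 = 411/32 at the point
E_u = 71/16, E_v = -5/8, F_u = 55/8, F_v = -13/4, G_u = 0, G_v = -27
E_vv = 37/8, F_uv = -19/4, G_uu = 0
Apply the Brioschi formula K = (det M1 - det M2)/(EG - F^2)^2 over the derivative matrices of E, F, G.
M1 = [[-E_vv/2 + F_uv - G_uu/2, E_u/2, F_u - E_v/2], [F_v - G_u/2, E, F], [G_v/2, F, G]] = [[-113/16, 71/32, 115/16], [-13/4, 41/16, 13/2], [-27/2, 13/2, 43/2]]; det M1 = -537/16
M2 = [[0, E_v/2, G_u/2], [E_v/2, E, F], [G_u/2, F, G]] = [[0, -5/16, 0], [-5/16, 41/16, 13/2], [0, 13/2, 43/2]]; det M2 = -1075/512
det M1 - det M2 = -16109/512; K = -16109/512 / (411/32)^2 = -32218/168921

Answer: K = -32218/168921


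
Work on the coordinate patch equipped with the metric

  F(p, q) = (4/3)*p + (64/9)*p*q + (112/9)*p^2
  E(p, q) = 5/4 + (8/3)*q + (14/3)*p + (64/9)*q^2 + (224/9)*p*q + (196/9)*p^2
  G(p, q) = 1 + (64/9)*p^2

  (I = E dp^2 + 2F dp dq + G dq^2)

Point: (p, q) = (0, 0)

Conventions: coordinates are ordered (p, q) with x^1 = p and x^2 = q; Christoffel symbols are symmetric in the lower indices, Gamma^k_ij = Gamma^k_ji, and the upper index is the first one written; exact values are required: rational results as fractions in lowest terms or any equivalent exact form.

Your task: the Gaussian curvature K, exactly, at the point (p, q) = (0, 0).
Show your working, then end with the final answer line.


E = 5/4, F = 0, G = 1, EG - F^2 = 5/4 at the point
E_p = 14/3, E_q = 8/3, F_p = 4/3, F_q = 0, G_p = 0, G_q = 0
E_qq = 128/9, F_pq = 64/9, G_pp = 128/9
Apply the Brioschi formula K = (det M1 - det M2)/(EG - F^2)^2 over the derivative matrices of E, F, G.
M1 = [[-E_qq/2 + F_pq - G_pp/2, E_p/2, F_p - E_q/2], [F_q - G_p/2, E, F], [G_q/2, F, G]] = [[-64/9, 7/3, 0], [0, 5/4, 0], [0, 0, 1]]; det M1 = -80/9
M2 = [[0, E_q/2, G_p/2], [E_q/2, E, F], [G_p/2, F, G]] = [[0, 4/3, 0], [4/3, 5/4, 0], [0, 0, 1]]; det M2 = -16/9
det M1 - det M2 = -64/9; K = -64/9 / (5/4)^2 = -1024/225

Answer: K = -1024/225


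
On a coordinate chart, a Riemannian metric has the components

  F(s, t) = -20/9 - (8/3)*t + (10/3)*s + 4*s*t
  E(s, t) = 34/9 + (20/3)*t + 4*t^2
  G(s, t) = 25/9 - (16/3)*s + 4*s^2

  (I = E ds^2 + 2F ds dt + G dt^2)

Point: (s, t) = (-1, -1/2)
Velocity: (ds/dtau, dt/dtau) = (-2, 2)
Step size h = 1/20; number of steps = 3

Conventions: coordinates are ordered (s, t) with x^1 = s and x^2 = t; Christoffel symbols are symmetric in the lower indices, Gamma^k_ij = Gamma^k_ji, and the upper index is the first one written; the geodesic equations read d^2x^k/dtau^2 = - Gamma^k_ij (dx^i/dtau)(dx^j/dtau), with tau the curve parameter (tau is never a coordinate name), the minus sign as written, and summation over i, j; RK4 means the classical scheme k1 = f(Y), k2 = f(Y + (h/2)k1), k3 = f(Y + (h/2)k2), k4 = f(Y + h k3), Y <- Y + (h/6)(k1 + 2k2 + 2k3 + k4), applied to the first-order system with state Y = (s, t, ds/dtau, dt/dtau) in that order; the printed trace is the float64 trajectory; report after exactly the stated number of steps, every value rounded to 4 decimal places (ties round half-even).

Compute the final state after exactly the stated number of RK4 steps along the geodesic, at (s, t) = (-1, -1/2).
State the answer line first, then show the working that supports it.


Answer: s = -1.2905, t = -0.2400, ds/dtau = -1.8760, dt/dtau = 1.5099

f(Y) = (ds/dtau, dt/dtau, -Gamma^s_ij Y'^i Y'^j, -Gamma^t_ij Y'^i Y'^j) with the Gammas evaluated at the stage position; h = 0.050000; intermediate values shown to 6 dp
step 0: s = -1.0000, t = -0.5000, ds/dtau = -2.0000, dt/dtau = 2.0000
step 1:
  k1: at (s, t) = (-1.000000, -0.500000), (ds/dtau, dt/dtau) = (-2.000000, 2.000000); Gamma_sss = 0.000000, Gamma_sst = 0.106195, Gamma_stt = 0.000000, Gamma_tss = 0.000000, Gamma_tst = -0.530973, Gamma_ttt = 0.000000; k1 = (-2.000000, 2.000000, 0.849558, -4.247788)
  k2: at (s, t) = (-1.050000, -0.450000), (ds/dtau, dt/dtau) = (-1.978761, 1.893805); Gamma_sss = 0.000000, Gamma_sst = 0.114637, Gamma_stt = 0.000000, Gamma_tss = 0.000000, Gamma_tst = -0.513374, Gamma_ttt = 0.000000; k2 = (-1.978761, 1.893805, 0.859179, -3.847626)
  k3: at (s, t) = (-1.049469, -0.452655), (ds/dtau, dt/dtau) = (-1.978521, 1.903809); Gamma_sss = 0.000000, Gamma_sst = 0.113974, Gamma_stt = 0.000000, Gamma_tss = 0.000000, Gamma_tst = -0.513807, Gamma_ttt = 0.000000; k3 = (-1.978521, 1.903809, 0.858620, -3.870742)
  k4: at (s, t) = (-1.098926, -0.404810), (ds/dtau, dt/dtau) = (-1.957069, 1.806463); Gamma_sss = 0.000000, Gamma_sst = 0.120679, Gamma_stt = 0.000000, Gamma_tss = 0.000000, Gamma_tst = -0.497217, Gamma_ttt = 0.000000; k4 = (-1.957069, 1.806463, 0.853288, -3.515694)
  Y <- Y + (h/6)(k1 + 2k2 + 2k3 + k4): s = -1.0989, t = -0.4050, ds/dtau = -1.9572, dt/dtau = 1.8067
step 2:
  k1: at (s, t) = (-1.098930, -0.404986), (ds/dtau, dt/dtau) = (-1.957180, 1.806665); Gamma_sss = 0.000000, Gamma_sst = 0.120634, Gamma_stt = 0.000000, Gamma_tss = 0.000000, Gamma_tst = -0.497237, Gamma_ttt = 0.000000; k1 = (-1.957180, 1.806665, 0.853113, -3.516430)
  k2: at (s, t) = (-1.147860, -0.359819), (ds/dtau, dt/dtau) = (-1.935852, 1.718754); Gamma_sss = 0.000000, Gamma_sst = 0.125710, Gamma_stt = 0.000000, Gamma_tss = 0.000000, Gamma_tst = -0.481726, Gamma_ttt = 0.000000; k2 = (-1.935852, 1.718754, 0.836537, -3.205646)
  k3: at (s, t) = (-1.147327, -0.362017), (ds/dtau, dt/dtau) = (-1.936266, 1.726524); Gamma_sss = 0.000000, Gamma_sst = 0.125260, Gamma_stt = 0.000000, Gamma_tss = 0.000000, Gamma_tst = -0.482097, Gamma_ttt = 0.000000; k3 = (-1.936266, 1.726524, 0.837489, -3.223313)
  k4: at (s, t) = (-1.195744, -0.318660), (ds/dtau, dt/dtau) = (-1.915305, 1.645499); Gamma_sss = 0.000000, Gamma_sst = 0.129203, Gamma_stt = 0.000000, Gamma_tss = 0.000000, Gamma_tst = -0.467536, Gamma_ttt = 0.000000; k4 = (-1.915305, 1.645499, 0.814399, -2.947002)
  Y <- Y + (h/6)(k1 + 2k2 + 2k3 + k4): s = -1.1957, t = -0.3188, ds/dtau = -1.9154, dt/dtau = 1.6457
step 3:
  k1: at (s, t) = (-1.195736, -0.318797), (ds/dtau, dt/dtau) = (-1.915383, 1.645654); Gamma_sss = 0.000000, Gamma_sst = 0.129174, Gamma_stt = 0.000000, Gamma_tss = 0.000000, Gamma_tst = -0.467554, Gamma_ttt = 0.000000; k1 = (-1.915383, 1.645654, 0.814326, -2.947512)
  k2: at (s, t) = (-1.243621, -0.277655), (ds/dtau, dt/dtau) = (-1.895025, 1.571966); Gamma_sss = 0.000000, Gamma_sst = 0.132054, Gamma_stt = 0.000000, Gamma_tss = 0.000000, Gamma_tst = -0.453968, Gamma_ttt = 0.000000; k2 = (-1.895025, 1.571966, 0.786752, -2.704665)
  k3: at (s, t) = (-1.243112, -0.279497), (ds/dtau, dt/dtau) = (-1.895714, 1.578037); Gamma_sss = 0.000000, Gamma_sst = 0.131741, Gamma_stt = 0.000000, Gamma_tss = 0.000000, Gamma_tst = -0.454278, Gamma_ttt = 0.000000; k3 = (-1.895714, 1.578037, 0.788206, -2.717951)
  k4: at (s, t) = (-1.290522, -0.239895), (ds/dtau, dt/dtau) = (-1.875973, 1.509756); Gamma_sss = 0.000000, Gamma_sst = 0.133876, Gamma_stt = 0.000000, Gamma_tss = 0.000000, Gamma_tst = -0.441529, Gamma_ttt = 0.000000; k4 = (-1.875973, 1.509756, 0.758342, -2.501049)
  Y <- Y + (h/6)(k1 + 2k2 + 2k3 + k4): s = -1.2905, t = -0.2400, ds/dtau = -1.8760, dt/dtau = 1.5099
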